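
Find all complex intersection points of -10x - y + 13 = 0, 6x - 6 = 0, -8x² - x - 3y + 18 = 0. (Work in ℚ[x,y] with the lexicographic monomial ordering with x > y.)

{(1, 3)}

Compute a lex Gröbner basis by Buchberger's algorithm.
f_1 = -10x - y + 13, LT = x.
f_2 = 6x - 6, LT = x.
f_3 = -8x² - x - 3y + 18, LT = x².

S(f_1,f_2): lcm = x. S = 1/10y - 3/10.
  leading term y: no divisor's leading term divides it; move 1/10y to the remainder.
  leading term 1: no divisor's leading term divides it; move -3/10 to the remainder.
  remainder 1/10y - 3/10 ≠ 0; add h_4 = 1/10y - 3/10 to the basis.

S(f_1,f_3): lcm = x². S = 1/10xy - 57/40x - ⅜y + 9/4.
  leading term xy: subtract (-1/100y)·f_1 from 1/10xy - 57/40x - ⅜y + 9/4 → -57/40x - 1/100y² - 49/200y + 9/4
  leading term x: subtract (57/400)·f_1 from -57/40x - 1/100y² - 49/200y + 9/4 → -1/100y² - 41/400y + 159/400
  leading term y²: subtract (-1/10y)·h_4 from -1/100y² - 41/400y + 159/400 → -53/400y + 159/400
  leading term y: subtract (-53/40)·h_4 from -53/400y + 159/400 → 0
  remainder 0.

S(f_2,f_3): lcm = x². S = -9/8x - ⅜y + 9/4.
  leading term x: subtract (9/80)·f_1 from -9/8x - ⅜y + 9/4 → -21/80y + 63/80
  leading term y: subtract (-21/8)·h_4 from -21/80y + 63/80 → 0
  remainder 0.

S(f_1,h_4): leading monomials are coprime, so the S-polynomial reduces to 0 (Buchberger's first criterion).
S(f_2,h_4): leading monomials are coprime, so the S-polynomial reduces to 0 (Buchberger's first criterion).
S(f_3,h_4): leading monomials are coprime, so the S-polynomial reduces to 0 (Buchberger's first criterion).
Every S-polynomial of the final basis reduces to 0, so we have a Gröbner basis.
Inter-reduce: drop elements whose leading term is divisible by another's, tail-reduce, and make monic.
Reduced Gröbner basis: {x - 1, y - 3}.

From the last basis element, y - 3 = 0, so y takes values in {3}. Each choice, substituted upward through the basis, yields the corresponding point(s) of the solution set.
  y = 3: the earlier basis element becomes x - 1 = 0, giving x = 1 — point (1, 3).
Each listed point satisfies every original equation (direct substitution).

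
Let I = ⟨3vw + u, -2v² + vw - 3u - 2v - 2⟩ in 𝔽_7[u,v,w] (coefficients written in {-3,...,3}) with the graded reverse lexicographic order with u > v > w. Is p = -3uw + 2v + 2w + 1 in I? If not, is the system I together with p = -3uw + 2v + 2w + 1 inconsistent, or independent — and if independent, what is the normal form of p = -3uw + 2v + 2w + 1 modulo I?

-3uw + 2v + 2w + 1 is independent of I; its normal form modulo I is -3uw + 2v + 2w + 1.

First compute the reduced Gröbner basis of I by Buchberger's algorithm.
f_1 = 3vw + u, LT = vw.
f_2 = -2v² + vw - 3u - 2v - 2, LT = v².

S(f_1,f_2): lcm = v²w. S = -3vw² - 2uv + 2uw - vw - w.
  leading term vw²: subtract (-w)·f_1 from -3vw² - 2uv + 2uw - vw - w → -2uv + 3uw - vw - w
  leading term uv: no divisor's leading term divides it; move -2uv to the remainder.
  leading term uw: no divisor's leading term divides it; move 3uw to the remainder.
  leading term vw: subtract (2)·f_1 from -vw - w → -2u - w
  leading term u: no divisor's leading term divides it; move -2u to the remainder.
  leading term w: no divisor's leading term divides it; move -w to the remainder.
  remainder -2uv + 3uw - 2u - w ≠ 0; add h_3 = -2uv + 3uw - 2u - w to the basis.

S(f_1,h_3): lcm = uvw. S = -2uw² - 2u² - uw + 3w².
  leading term uw²: no divisor's leading term divides it; move -2uw² to the remainder.
  leading term u²: no divisor's leading term divides it; move -2u² to the remainder.
  leading term uw: no divisor's leading term divides it; move -uw to the remainder.
  leading term w²: no divisor's leading term divides it; move 3w² to the remainder.
  remainder -2uw² - 2u² - uw + 3w² ≠ 0; add h_4 = -2uw² - 2u² - uw + 3w² to the basis.

The other S-polynomials (S(f_2,h_3), S(f_1,h_4), S(f_2,h_4), S(h_3,h_4)) all reduce to 0 modulo the current basis, so we have a Gröbner basis.
Inter-reduce: drop elements whose leading term is divisible by another's, tail-reduce, and make monic.
Reduced Gröbner basis: {uw² + u² - 3uw + 2w², uv + 2uw + u - 3w, v² - 3u + v + 1, vw - 2u}.
Label its elements g_1 = uw² + u² - 3uw + 2w², g_2 = uv + 2uw + u - 3w, g_3 = v² - 3u + v + 1, g_4 = vw - 2u.

Reduce p = -3uw + 2v + 2w + 1 modulo G:
  leading term uw: no divisor's leading term divides it; move -3uw to the remainder.
  leading term v: no divisor's leading term divides it; move 2v to the remainder.
  leading term w: no divisor's leading term divides it; move 2w to the remainder.
  leading term 1: no divisor's leading term divides it; move 1 to the remainder.
  normal form = -3uw + 2v + 2w + 1.
The normal form is nonzero, so p ∉ I. Since p minus its normal form lies in I, I + (p) = I + (r) where r = -3uw + 2v + 2w + 1; decide whether this ideal is the whole ring.
Run Buchberger on G together with r (pairs among the g_i already reduce to 0 since G is a Gröbner basis):
g_1 = uw² + u² - 3uw + 2w², LT = uw².
g_2 = uv + 2uw + u - 3w, LT = uv.
g_3 = v² - 3u + v + 1, LT = v².
g_4 = vw - 2u, LT = vw.
r = -3uw + 2v + 2w + 1, LT = uw.

S(g_1,r): lcm = uw². S = u² - 3uw + 3vw - 2w² - 2w.
  leading term u²: no divisor's leading term divides it; move u² to the remainder.
  leading term uw: subtract (1)·r from -3uw + 3vw - 2w² - 2w → 3vw - 2w² - 2v + 3w - 1
  leading term vw: subtract (3)·g_4 from 3vw - 2w² - 2v + 3w - 1 → -2w² - u - 2v + 3w - 1
  leading term w²: no divisor's leading term divides it; move -2w² to the remainder.
  leading term u: no divisor's leading term divides it; move -u to the remainder.
  leading term v: no divisor's leading term divides it; move -2v to the remainder.
  leading term w: no divisor's leading term divides it; move 3w to the remainder.
  leading term 1: no divisor's leading term divides it; move -1 to the remainder.
  remainder u² - 2w² - u - 2v + 3w - 1 ≠ 0; add m_6 = u² - 2w² - u - 2v + 3w - 1 to the basis.

S(g_2,r): lcm = uvw. S = 2uw² + 3v² + uw + 3vw - 3w² - 2v.
  leading term uw²: subtract (2)·g_1 from 2uw² + 3v² + uw + 3vw - 3w² - 2v → -2u² + 3v² + 3vw - 2v
  leading term u²: subtract (-2)·m_6 from -2u² + 3v² + 3vw - 2v → 3v² + 3vw + 3w² - 2u + v - w - 2
  leading term v²: subtract (3)·g_3 from 3v² + 3vw + 3w² - 2u + v - w - 2 → 3vw + 3w² - 2v - w + 2
  leading term vw: subtract (3)·g_4 from 3vw + 3w² - 2v - w + 2 → 3w² - u - 2v - w + 2
  leading term w²: no divisor's leading term divides it; move 3w² to the remainder.
  leading term u: no divisor's leading term divides it; move -u to the remainder.
  leading term v: no divisor's leading term divides it; move -2v to the remainder.
  leading term w: no divisor's leading term divides it; move -w to the remainder.
  leading term 1: no divisor's leading term divides it; move 2 to the remainder.
  remainder 3w² - u - 2v - w + 2 ≠ 0; add m_7 = 3w² - u - 2v - w + 2 to the basis.

The other S-polynomials (S(g_1,g_2), S(g_1,g_3), S(g_1,g_4), S(g_2,g_3), S(g_2,g_4), S(g_3,g_4), S(g_3,r), S(g_4,r), S(g_1,m_6), S(g_2,m_6), S(g_3,m_6), S(g_4,m_6), S(r,m_6), S(g_1,m_7), S(g_2,m_7), S(g_3,m_7), S(g_4,m_7), S(r,m_7), S(m_6,m_7)) all reduce to 0 modulo the current basis, so we have a Gröbner basis.
Inter-reduce: drop elements whose leading term is divisible by another's, tail-reduce, and make monic.
Reduced Gröbner basis: {u² + 3u - v - 2, uv + u - v + 3w + 3, v² - 3u + v + 1, uw - 3v - 3w + 2, vw - 2u, w² + 2u - 3v + 2w + 3}.
The reduced Gröbner basis of I + (p) is {u² + 3u - v - 2, uv + u - v + 3w + 3, v² - 3u + v + 1, uw - 3v - 3w + 2, vw - 2u, w² + 2u - 3v + 2w + 3} ≠ {1}, a proper ideal, so the enlarged system stays consistent: p is independent of I, with normal form -3uw + 2v + 2w + 1.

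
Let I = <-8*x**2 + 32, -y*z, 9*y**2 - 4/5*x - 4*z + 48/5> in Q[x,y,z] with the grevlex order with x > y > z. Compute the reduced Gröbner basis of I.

f_1 = -8*x**2 + 32, LT = x**2.
f_2 = -y*z, LT = y*z.
f_3 = 9*y**2 - 4/5*x - 4*z + 48/5, LT = y**2.

S(f_1,f_2): leading monomials are coprime, so the S-polynomial reduces to 0 (Buchberger's first criterion).
S(f_1,f_3): leading monomials are coprime, so the S-polynomial reduces to 0 (Buchberger's first criterion).
S(f_2,f_3): lcm = y**2*z. S = 4/45*x*z + 4/9*z**2 - 16/15*z.
  leading term x*z: no divisor's leading term divides it; move 4/45*x*z to the remainder.
  leading term z**2: no divisor's leading term divides it; move 4/9*z**2 to the remainder.
  leading term z: no divisor's leading term divides it; move -16/15*z to the remainder.
  remainder 4/45*x*z + 4/9*z**2 - 16/15*z ≠ 0; add g_4 = 4/45*x*z + 4/9*z**2 - 16/15*z to the basis.

S(f_1,g_4): lcm = x**2*z. S = -5*x*z**2 + 12*x*z - 4*z.
  leading term x*z**2: subtract (-225/4*z)·g_4 from -5*x*z**2 + 12*x*z - 4*z → 25*z**3 + 12*x*z - 60*z**2 - 4*z
  leading term z**3: no divisor's leading term divides it; move 25*z**3 to the remainder.
  leading term x*z: subtract (135)·g_4 from 12*x*z - 60*z**2 - 4*z → -120*z**2 + 140*z
  leading term z**2: no divisor's leading term divides it; move -120*z**2 to the remainder.
  leading term z: no divisor's leading term divides it; move 140*z to the remainder.
  remainder 25*z**3 - 120*z**2 + 140*z ≠ 0; add g_5 = 25*z**3 - 120*z**2 + 140*z to the basis.

S(f_2,g_4): lcm = x*y*z. S = -5*y*z**2 + 12*y*z.
  leading term y*z**2: subtract (5*z)·f_2 from -5*y*z**2 + 12*y*z → 12*y*z
  leading term y*z: subtract (-12)·f_2 from 12*y*z → 0
  remainder 0.

S(f_3,g_4): leading monomials are coprime, so the S-polynomial reduces to 0 (Buchberger's first criterion).
S(f_1,g_5): leading monomials are coprime, so the S-polynomial reduces to 0 (Buchberger's first criterion).
S(f_2,g_5): lcm = y*z**3. S = 24/5*y*z**2 - 28/5*y*z.
  leading term y*z**2: subtract (-24/5*z)·f_2 from 24/5*y*z**2 - 28/5*y*z → -28/5*y*z
  leading term y*z: subtract (28/5)·f_2 from -28/5*y*z → 0
  remainder 0.

S(f_3,g_5): leading monomials are coprime, so the S-polynomial reduces to 0 (Buchberger's first criterion).
S(g_4,g_5): lcm = x*z**3. S = 5*z**4 + 24/5*x*z**2 - 12*z**3 - 28/5*x*z.
  leading term z**4: subtract (1/5*z)·g_5 from 5*z**4 + 24/5*x*z**2 - 12*z**3 - 28/5*x*z → 24/5*x*z**2 + 12*z**3 - 28/5*x*z - 28*z**2
  leading term x*z**2: subtract (54*z)·g_4 from 24/5*x*z**2 + 12*z**3 - 28/5*x*z - 28*z**2 → -12*z**3 - 28/5*x*z + 148/5*z**2
  leading term z**3: subtract (-12/25)·g_5 from -12*z**3 - 28/5*x*z + 148/5*z**2 → -28/5*x*z - 28*z**2 + 336/5*z
  leading term x*z: subtract (-63)·g_4 from -28/5*x*z - 28*z**2 + 336/5*z → 0
  remainder 0.

Every S-polynomial of the final basis reduces to 0, so we have a Gröbner basis.

G = {z**3 - 24/5*z**2 + 28/5*z, x**2 - 4, y**2 - 4/45*x - 4/9*z + 16/15, x*z + 5*z**2 - 12*z, y*z}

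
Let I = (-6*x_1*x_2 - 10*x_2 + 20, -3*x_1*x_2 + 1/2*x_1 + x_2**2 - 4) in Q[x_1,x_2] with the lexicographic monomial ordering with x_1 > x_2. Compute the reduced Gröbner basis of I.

G = {x_1 + 2*x_2**2 + 10*x_2 - 28, x_2**3 + 5*x_2**2 - 89/6*x_2 + 5/3}

f_1 = -6*x_1*x_2 - 10*x_2 + 20, LT = x_1*x_2.
f_2 = -3*x_1*x_2 + 1/2*x_1 + x_2**2 - 4, LT = x_1*x_2.

S(f_1,f_2): lcm = x_1*x_2. S = 1/6*x_1 + 1/3*x_2**2 + 5/3*x_2 - 14/3.
  leading term x_1: no divisor's leading term divides it; move 1/6*x_1 to the remainder.
  leading term x_2**2: no divisor's leading term divides it; move 1/3*x_2**2 to the remainder.
  leading term x_2: no divisor's leading term divides it; move 5/3*x_2 to the remainder.
  leading term 1: no divisor's leading term divides it; move -14/3 to the remainder.
  remainder 1/6*x_1 + 1/3*x_2**2 + 5/3*x_2 - 14/3 ≠ 0; add g_3 = 1/6*x_1 + 1/3*x_2**2 + 5/3*x_2 - 14/3 to the basis.

S(f_1,g_3): lcm = x_1*x_2. S = -2*x_2**3 - 10*x_2**2 + 89/3*x_2 - 10/3.
  leading term x_2**3: no divisor's leading term divides it; move -2*x_2**3 to the remainder.
  leading term x_2**2: no divisor's leading term divides it; move -10*x_2**2 to the remainder.
  leading term x_2: no divisor's leading term divides it; move 89/3*x_2 to the remainder.
  leading term 1: no divisor's leading term divides it; move -10/3 to the remainder.
  remainder -2*x_2**3 - 10*x_2**2 + 89/3*x_2 - 10/3 ≠ 0; add g_4 = -2*x_2**3 - 10*x_2**2 + 89/3*x_2 - 10/3 to the basis.

The other S-polynomials (S(f_2,g_3), S(f_1,g_4), S(f_2,g_4), S(g_3,g_4)) all reduce to 0 modulo the current basis, so we have a Gröbner basis.
Inter-reduce: drop elements whose leading term is divisible by another's, tail-reduce, and make monic.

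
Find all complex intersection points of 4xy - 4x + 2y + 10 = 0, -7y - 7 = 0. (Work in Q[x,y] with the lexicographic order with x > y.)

Compute a lex Gröbner basis by Buchberger's algorithm.
f_1 = 4xy - 4x + 2y + 10, LT = xy.
f_2 = -7y - 7, LT = y.

S(f_1,f_2): lcm = xy. S = -2x + 1/2y + 5/2.
  leading term x: no divisor's leading term divides it; move -2x to the remainder.
  leading term y: subtract (-1/14)·f_2 from 1/2y + 5/2 → 2
  leading term 1: no divisor's leading term divides it; move 2 to the remainder.
  remainder -2x + 2 ≠ 0; add h_3 = -2x + 2 to the basis.

S(f_1,h_3): lcm = xy. S = -x + 3/2y + 5/2.
  leading term x: subtract (1/2)·h_3 from -x + 3/2y + 5/2 → 3/2y + 3/2
  leading term y: subtract (-3/14)·f_2 from 3/2y + 3/2 → 0
  remainder 0.

S(f_2,h_3): leading monomials are coprime, so the S-polynomial reduces to 0 (Buchberger's first criterion).
Every S-polynomial of the final basis reduces to 0, so we have a Gröbner basis.
Inter-reduce: drop elements whose leading term is divisible by another's, tail-reduce, and make monic.
Reduced Gröbner basis: {x - 1, y + 1}.

A lex Gröbner basis eliminates variables successively. Here y + 1 depends only on y, with roots {-1}; lifting each root through the earlier basis elements recovers the full solutions.
  y = -1: the earlier basis element becomes x - 1 = 0, giving x = 1 — point (1, -1).
Each listed point satisfies every original equation (direct substitution).

{(1, -1)}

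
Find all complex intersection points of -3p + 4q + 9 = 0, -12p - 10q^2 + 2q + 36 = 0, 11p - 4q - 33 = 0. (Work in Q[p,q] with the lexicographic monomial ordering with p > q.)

{(3, 0)}

Compute a lex Gröbner basis by Buchberger's algorithm.
f_1 = -3p + 4q + 9, LT = p.
f_2 = -12p - 10q^2 + 2q + 36, LT = p.
f_3 = 11p - 4q - 33, LT = p.

S(f_1,f_2): lcm = p. S = -5/6q^2 - 7/6q.
  leading term q^2: no divisor's leading term divides it; move -5/6q^2 to the remainder.
  leading term q: no divisor's leading term divides it; move -7/6q to the remainder.
  remainder -5/6q^2 - 7/6q ≠ 0; add h_4 = -5/6q^2 - 7/6q to the basis.

S(f_1,f_3): lcm = p. S = -32/33q.
  leading term q: no divisor's leading term divides it; move -32/33q to the remainder.
  remainder -32/33q ≠ 0; add h_5 = -32/33q to the basis.

S(f_2,f_3): lcm = p. S = 5/6q^2 + 13/66q.
  leading term q^2: subtract (-1)·h_4 from 5/6q^2 + 13/66q → -32/33q
  leading term q: subtract (1)·h_5 from -32/33q → 0
  remainder 0.

S(f_1,h_4): leading monomials are coprime, so the S-polynomial reduces to 0 (Buchberger's first criterion).
S(f_2,h_4): leading monomials are coprime, so the S-polynomial reduces to 0 (Buchberger's first criterion).
S(f_3,h_4): leading monomials are coprime, so the S-polynomial reduces to 0 (Buchberger's first criterion).
S(f_1,h_5): leading monomials are coprime, so the S-polynomial reduces to 0 (Buchberger's first criterion).
S(f_2,h_5): leading monomials are coprime, so the S-polynomial reduces to 0 (Buchberger's first criterion).
S(f_3,h_5): leading monomials are coprime, so the S-polynomial reduces to 0 (Buchberger's first criterion).
S(h_4,h_5): lcm = q^2. S = 7/5q.
  leading term q: subtract (-231/160)·h_5 from 7/5q → 0
  remainder 0.

Every S-polynomial of the final basis reduces to 0, so we have a Gröbner basis.
Inter-reduce: drop elements whose leading term is divisible by another's, tail-reduce, and make monic.
Reduced Gröbner basis: {p - 3, q}.

From the last basis element, q = 0, so q takes values in {0}. Each choice, substituted upward through the basis, yields the corresponding point(s) of the solution set.
  q = 0: the earlier basis element becomes p - 3 = 0, giving p = 3 — point (3, 0).
Substituting each solution back into the original system confirms all equations vanish.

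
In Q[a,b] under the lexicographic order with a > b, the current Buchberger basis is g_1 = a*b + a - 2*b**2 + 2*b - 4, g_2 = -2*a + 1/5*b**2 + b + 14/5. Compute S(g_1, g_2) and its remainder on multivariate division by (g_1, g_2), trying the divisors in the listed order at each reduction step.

lcm(LM(g_1), LM(g_2)) = a*b.
S = (lcm/LT(g_1))·g_1 − (lcm/LT(g_2))·g_2 = a + 1/10*b**3 - 3/2*b**2 + 17/5*b - 4.
Reduce S modulo (g_1, g_2) in that order:
  leading term a: subtract (-1/2)·g_2 from a + 1/10*b**3 - 3/2*b**2 + 17/5*b - 4 → 1/10*b**3 - 7/5*b**2 + 39/10*b - 13/5
  leading term b**3: no divisor's leading term divides it; move 1/10*b**3 to the remainder.
  leading term b**2: no divisor's leading term divides it; move -7/5*b**2 to the remainder.
  leading term b: no divisor's leading term divides it; move 39/10*b to the remainder.
  leading term 1: no divisor's leading term divides it; move -13/5 to the remainder.
The remainder 1/10*b**3 - 7/5*b**2 + 39/10*b - 13/5 is nonzero, so it would be added as the next basis element.

S(g_1, g_2) = a + 1/10*b**3 - 3/2*b**2 + 17/5*b - 4; remainder on division = 1/10*b**3 - 7/5*b**2 + 39/10*b - 13/5.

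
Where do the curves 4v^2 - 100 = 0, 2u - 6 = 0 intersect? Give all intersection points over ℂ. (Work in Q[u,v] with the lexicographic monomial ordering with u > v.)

Compute a lex Gröbner basis by Buchberger's algorithm.
f_1 = 4v^2 - 100, LT = v^2.
f_2 = 2u - 6, LT = u.

The S-polynomials (S(f_1,f_2)) all reduce to 0 modulo the current basis, so we have a Gröbner basis.
Inter-reduce: drop elements whose leading term is divisible by another's, tail-reduce, and make monic.
Reduced Gröbner basis: {u - 3, v^2 - 25}.

From the last basis element, v^2 - 25 = 0, so v takes values in {-5, 5}. Each choice, substituted upward through the basis, yields the corresponding point(s) of the solution set.
  v = -5: the earlier basis element becomes u - 3 = 0, giving u = 3 — point (3, -5).
  v = 5: the earlier basis element becomes u - 3 = 0, giving u = 3 — point (3, 5).
Zero-dimensionality of the ideal guarantees finitely many solutions over ℂ.

{(3, -5), (3, 5)}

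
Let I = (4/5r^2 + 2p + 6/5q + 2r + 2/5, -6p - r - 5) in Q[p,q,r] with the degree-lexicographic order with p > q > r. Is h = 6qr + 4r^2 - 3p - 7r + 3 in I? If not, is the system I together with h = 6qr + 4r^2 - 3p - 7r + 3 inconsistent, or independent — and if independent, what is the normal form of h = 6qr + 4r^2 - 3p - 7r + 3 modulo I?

First compute the reduced Gröbner basis of I by Buchberger's algorithm.
f_1 = 4/5r^2 + 2p + 6/5q + 2r + 2/5, LT = r^2.
f_2 = -6p - r - 5, LT = p.

The S-polynomials (S(f_1,f_2)) all reduce to 0 modulo the current basis, so we have a Gröbner basis.
Inter-reduce: drop elements whose leading term is divisible by another's, tail-reduce, and make monic.
Reduced Gröbner basis: {r^2 + 3/2q + 25/12r - 19/12, p + 1/6r + 5/6}.
Label its elements g_1 = r^2 + 3/2q + 25/12r - 19/12, g_2 = p + 1/6r + 5/6.

Reduce h = 6qr + 4r^2 - 3p - 7r + 3 modulo G:
  leading term qr: no divisor's leading term divides it; move 6qr to the remainder.
  leading term r^2: subtract (4)·g_1 from 4r^2 - 3p - 7r + 3 → -3p - 6q - 46/3r + 28/3
  leading term p: subtract (-3)·g_2 from -3p - 6q - 46/3r + 28/3 → -6q - 89/6r + 71/6
  leading term q: no divisor's leading term divides it; move -6q to the remainder.
  leading term r: no divisor's leading term divides it; move -89/6r to the remainder.
  leading term 1: no divisor's leading term divides it; move 71/6 to the remainder.
  normal form = 6qr - 6q - 89/6r + 71/6.
The normal form is nonzero, so h ∉ I. Since h minus its normal form lies in I, I + (h) = I + (n) where n = 6qr - 6q - 89/6r + 71/6; decide whether this ideal is the whole ring.
Run Buchberger on G together with n (pairs among the g_i already reduce to 0 since G is a Gröbner basis):
g_1 = r^2 + 3/2q + 25/12r - 19/12, LT = r^2.
g_2 = p + 1/6r + 5/6, LT = p.
n = 6qr - 6q - 89/6r + 71/6, LT = qr.

S(g_1,n): lcm = qr^2. S = 3/2q^2 + 37/12qr + 89/36r^2 - 19/12q - 71/36r.
  reduce S modulo (g_1, g_2, n):
  remainder 3/2q^2 - 53/24q + 1/2r - 13/6 ≠ 0; add m_4 = 3/2q^2 - 53/24q + 1/2r - 13/6 to the basis.

The other S-polynomials (S(g_1,g_2), S(g_2,n), S(g_1,m_4), S(g_2,m_4), S(n,m_4)) all reduce to 0 modulo the current basis, so we have a Gröbner basis.
Inter-reduce: drop elements whose leading term is divisible by another's, tail-reduce, and make monic.
Reduced Gröbner basis: {q^2 - 53/36q + 1/3r - 13/9, qr - q - 89/36r + 71/36, r^2 + 3/2q + 25/12r - 19/12, p + 1/6r + 5/6}.
The reduced Gröbner basis of I + (h) is {q^2 - 53/36q + 1/3r - 13/9, qr - q - 89/36r + 71/36, r^2 + 3/2q + 25/12r - 19/12, p + 1/6r + 5/6} ≠ {1}, a proper ideal, so the enlarged system stays consistent: h is independent of I, with normal form 6qr - 6q - 89/6r + 71/6.

6qr + 4r^2 - 3p - 7r + 3 is independent of I; its normal form modulo I is 6qr - 6q - 89/6r + 71/6.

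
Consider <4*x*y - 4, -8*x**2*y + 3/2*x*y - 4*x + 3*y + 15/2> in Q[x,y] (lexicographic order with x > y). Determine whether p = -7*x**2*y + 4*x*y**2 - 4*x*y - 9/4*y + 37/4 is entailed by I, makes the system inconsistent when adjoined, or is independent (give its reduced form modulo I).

First compute the reduced Gröbner basis of I by Buchberger's algorithm.
f_1 = 4*x*y - 4, LT = x*y.
f_2 = -8*x**2*y + 3/2*x*y - 4*x + 3*y + 15/2, LT = x**2*y.

S(f_1,f_2): lcm = x**2*y. S = 3/16*x*y - 3/2*x + 3/8*y + 15/16.
  leading term x*y: subtract (3/64)·f_1 from 3/16*x*y - 3/2*x + 3/8*y + 15/16 → -3/2*x + 3/8*y + 9/8
  leading term x: no divisor's leading term divides it; move -3/2*x to the remainder.
  leading term y: no divisor's leading term divides it; move 3/8*y to the remainder.
  leading term 1: no divisor's leading term divides it; move 9/8 to the remainder.
  remainder -3/2*x + 3/8*y + 9/8 ≠ 0; add h_3 = -3/2*x + 3/8*y + 9/8 to the basis.

S(f_1,h_3): lcm = x*y. S = 1/4*y**2 + 3/4*y - 1.
  leading term y**2: no divisor's leading term divides it; move 1/4*y**2 to the remainder.
  leading term y: no divisor's leading term divides it; move 3/4*y to the remainder.
  leading term 1: no divisor's leading term divides it; move -1 to the remainder.
  remainder 1/4*y**2 + 3/4*y - 1 ≠ 0; add h_4 = 1/4*y**2 + 3/4*y - 1 to the basis.

S(f_2,h_3): lcm = x**2*y. S = 1/4*x*y**2 + 9/16*x*y + 1/2*x - 3/8*y - 15/16.
  leading term x*y**2: subtract (1/16*y)·f_1 from 1/4*x*y**2 + 9/16*x*y + 1/2*x - 3/8*y - 15/16 → 9/16*x*y + 1/2*x - 1/8*y - 15/16
  leading term x*y: subtract (9/64)·f_1 from 9/16*x*y + 1/2*x - 1/8*y - 15/16 → 1/2*x - 1/8*y - 3/8
  leading term x: subtract (-1/3)·h_3 from 1/2*x - 1/8*y - 3/8 → 0
  remainder 0.

S(f_1,h_4): lcm = x*y**2. S = -3*x*y + 4*x - y.
  leading term x*y: subtract (-3/4)·f_1 from -3*x*y + 4*x - y → 4*x - y - 3
  leading term x: subtract (-8/3)·h_3 from 4*x - y - 3 → 0
  remainder 0.

S(f_2,h_4): lcm = x**2*y**2. S = -3*x**2*y + 4*x**2 - 3/16*x*y**2 + 1/2*x*y - 3/8*y**2 - 15/16*y.
  leading term x**2*y: subtract (-3/4*x)·f_1 from -3*x**2*y + 4*x**2 - 3/16*x*y**2 + 1/2*x*y - 3/8*y**2 - 15/16*y → 4*x**2 - 3/16*x*y**2 + 1/2*x*y - 3*x - 3/8*y**2 - 15/16*y
  leading term x**2: subtract (-8/3*x)·h_3 from 4*x**2 - 3/16*x*y**2 + 1/2*x*y - 3*x - 3/8*y**2 - 15/16*y → -3/16*x*y**2 + 3/2*x*y - 3/8*y**2 - 15/16*y
  leading term x*y**2: subtract (-3/64*y)·f_1 from -3/16*x*y**2 + 3/2*x*y - 3/8*y**2 - 15/16*y → 3/2*x*y - 3/8*y**2 - 9/8*y
  leading term x*y: subtract (3/8)·f_1 from 3/2*x*y - 3/8*y**2 - 9/8*y → -3/8*y**2 - 9/8*y + 3/2
  leading term y**2: subtract (-3/2)·h_4 from -3/8*y**2 - 9/8*y + 3/2 → 0
  remainder 0.

S(h_3,h_4): leading monomials are coprime, so the S-polynomial reduces to 0 (Buchberger's first criterion).
Every S-polynomial of the final basis reduces to 0, so we have a Gröbner basis.
Inter-reduce: drop elements whose leading term is divisible by another's, tail-reduce, and make monic.
Reduced Gröbner basis: {x - 1/4*y - 3/4, y**2 + 3*y - 4}.
Label its elements g_1 = x - 1/4*y - 3/4, g_2 = y**2 + 3*y - 4.

Reduce p = -7*x**2*y + 4*x*y**2 - 4*x*y - 9/4*y + 37/4 modulo G:
  leading term x**2*y: subtract (-7*x*y)·g_1 from -7*x**2*y + 4*x*y**2 - 4*x*y - 9/4*y + 37/4 → 9/4*x*y**2 - 37/4*x*y - 9/4*y + 37/4
  leading term x*y**2: subtract (9/4*y**2)·g_1 from 9/4*x*y**2 - 37/4*x*y - 9/4*y + 37/4 → -37/4*x*y + 9/16*y**3 + 27/16*y**2 - 9/4*y + 37/4
  leading term x*y: subtract (-37/4*y)·g_1 from -37/4*x*y + 9/16*y**3 + 27/16*y**2 - 9/4*y + 37/4 → 9/16*y**3 - 5/8*y**2 - 147/16*y + 37/4
  leading term y**3: subtract (9/16*y)·g_2 from 9/16*y**3 - 5/8*y**2 - 147/16*y + 37/4 → -37/16*y**2 - 111/16*y + 37/4
  leading term y**2: subtract (-37/16)·g_2 from -37/16*y**2 - 111/16*y + 37/4 → 0
  normal form = 0.
Since the normal form is 0, p ∈ I.

The remainder on division by a Gröbner basis is unique — it is the normal form.

-7*x**2*y + 4*x*y**2 - 4*x*y - 9/4*y + 37/4 lies in I (it reduces to 0).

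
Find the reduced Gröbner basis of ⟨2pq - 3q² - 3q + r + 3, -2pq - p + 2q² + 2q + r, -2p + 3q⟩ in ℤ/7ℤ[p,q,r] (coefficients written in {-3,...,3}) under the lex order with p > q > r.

G = {p + 3r + 2, q + 2r - 1, r² - r + 1}

Buchberger's algorithm terminates because the ascending chain of leading-term ideals stabilizes.

f_1 = 2pq - 3q² - 3q + r + 3, LT = pq.
f_2 = -2pq - p + 2q² + 2q + r, LT = pq.
f_3 = -2p + 3q, LT = p.

S(f_1,f_2): lcm = pq. S = 3p + 3q² + 3q + r - 2.
  reduce S modulo (f_1, f_2, f_3):
  remainder 3q² - 3q + r - 2 ≠ 0; add g_4 = 3q² - 3q + r - 2 to the basis.

S(f_1,f_3): lcm = pq. S = 2q - 3r - 2.
  reduce S modulo (f_1, f_2, f_3, g_4):
  remainder 2q - 3r - 2 ≠ 0; add g_5 = 2q - 3r - 2 to the basis.

S(f_1,g_4): lcm = pq². S = pq + 2pr + 3p + 2q³ + 2q² - 3qr - 2q.
  reduce S modulo (f_1, f_2, f_3, g_4, g_5):
  remainder -r² + r - 1 ≠ 0; add g_6 = -r² + r - 1 to the basis.

The other S-polynomials (S(f_2,f_3), S(f_2,g_4), S(f_3,g_4), S(f_1,g_5), S(f_2,g_5), S(f_3,g_5), S(g_4,g_5), S(f_1,g_6), S(f_2,g_6), S(f_3,g_6), S(g_4,g_6), S(g_5,g_6)) all reduce to 0 modulo the current basis, so we have a Gröbner basis.
Inter-reduce: drop elements whose leading term is divisible by another's, tail-reduce, and make monic.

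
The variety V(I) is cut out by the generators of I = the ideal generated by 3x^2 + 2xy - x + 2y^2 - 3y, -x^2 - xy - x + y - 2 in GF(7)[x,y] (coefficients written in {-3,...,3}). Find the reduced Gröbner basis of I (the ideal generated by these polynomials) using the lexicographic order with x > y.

f_1 = 3x^2 + 2xy - x + 2y^2 - 3y, LT = x^2.
f_2 = -x^2 - xy - x + y - 2, LT = x^2.

S(f_1,f_2): lcm = x^2. S = 2xy + x + 3y^2 - 2.
  leading term xy: no divisor's leading term divides it; move 2xy to the remainder.
  leading term x: no divisor's leading term divides it; move x to the remainder.
  leading term y^2: no divisor's leading term divides it; move 3y^2 to the remainder.
  leading term 1: no divisor's leading term divides it; move -2 to the remainder.
  remainder 2xy + x + 3y^2 - 2 ≠ 0; add g_3 = 2xy + x + 3y^2 - 2 to the basis.

S(f_1,g_3): lcm = x^2y. S = 3x^2 - 2xy^2 + 2xy + x + 3y^3 - y^2.
  leading term x^2: subtract (1)·f_1 from 3x^2 - 2xy^2 + 2xy + x + 3y^3 - y^2 → -2xy^2 + 2x + 3y^3 - 3y^2 + 3y
  leading term xy^2: subtract (-y)·g_3 from -2xy^2 + 2x + 3y^3 - 3y^2 + 3y → xy + 2x - y^3 - 3y^2 + y
  leading term xy: subtract (-3)·g_3 from xy + 2x - y^3 - 3y^2 + y → -2x - y^3 - y^2 + y + 1
  leading term x: no divisor's leading term divides it; move -2x to the remainder.
  leading term y^3: no divisor's leading term divides it; move -y^3 to the remainder.
  leading term y^2: no divisor's leading term divides it; move -y^2 to the remainder.
  leading term y: no divisor's leading term divides it; move y to the remainder.
  leading term 1: no divisor's leading term divides it; move 1 to the remainder.
  remainder -2x - y^3 - y^2 + y + 1 ≠ 0; add g_4 = -2x - y^3 - y^2 + y + 1 to the basis.

S(f_2,g_3): lcm = x^2y. S = 3x^2 + 3xy^2 + xy + x - y^2 + 2y.
  leading term x^2: subtract (1)·f_1 from 3x^2 + 3xy^2 + xy + x - y^2 + 2y → 3xy^2 - xy + 2x - 3y^2 - 2y
  leading term xy^2: subtract (-2y)·g_3 from 3xy^2 - xy + 2x - 3y^2 - 2y → xy + 2x - y^3 - 3y^2 + y
  leading term xy: subtract (-3)·g_3 from xy + 2x - y^3 - 3y^2 + y → -2x - y^3 - y^2 + y + 1
  leading term x: subtract (1)·g_4 from -2x - y^3 - y^2 + y + 1 → 0
  remainder 0.

S(f_1,g_4): lcm = x^2. S = 3xy^3 + 3xy^2 - x + 3y^2 - y.
  leading term xy^3: subtract (-2y^2)·g_3 from 3xy^3 + 3xy^2 - x + 3y^2 - y → -2xy^2 - x - y^4 - y^2 - y
  leading term xy^2: subtract (-y)·g_3 from -2xy^2 - x - y^4 - y^2 - y → xy - x - y^4 + 3y^3 - y^2 - 3y
  leading term xy: subtract (-3)·g_3 from xy - x - y^4 + 3y^3 - y^2 - 3y → 2x - y^4 + 3y^3 + y^2 - 3y + 1
  leading term x: subtract (-1)·g_4 from 2x - y^4 + 3y^3 + y^2 - 3y + 1 → -y^4 + 2y^3 - 2y + 2
  leading term y^4: no divisor's leading term divides it; move -y^4 to the remainder.
  leading term y^3: no divisor's leading term divides it; move 2y^3 to the remainder.
  leading term y: no divisor's leading term divides it; move -2y to the remainder.
  leading term 1: no divisor's leading term divides it; move 2 to the remainder.
  remainder -y^4 + 2y^3 - 2y + 2 ≠ 0; add g_5 = -y^4 + 2y^3 - 2y + 2 to the basis.

S(f_2,g_4): lcm = x^2. S = 3xy^3 + 3xy^2 - 2xy - 2x - y + 2.
  leading term xy^3: subtract (-2y^2)·g_3 from 3xy^3 + 3xy^2 - 2xy - 2x - y + 2 → -2xy^2 - 2xy - 2x - y^4 + 3y^2 - y + 2
  leading term xy^2: subtract (-y)·g_3 from -2xy^2 - 2xy - 2x - y^4 + 3y^2 - y + 2 → -xy - 2x - y^4 + 3y^3 + 3y^2 - 3y + 2
  leading term xy: subtract (3)·g_3 from -xy - 2x - y^4 + 3y^3 + 3y^2 - 3y + 2 → 2x - y^4 + 3y^3 + y^2 - 3y + 1
  leading term x: subtract (-1)·g_4 from 2x - y^4 + 3y^3 + y^2 - 3y + 1 → -y^4 + 2y^3 - 2y + 2
  leading term y^4: subtract (1)·g_5 from -y^4 + 2y^3 - 2y + 2 → 0
  remainder 0.

S(g_3,g_4): lcm = xy. S = -3x + 3y^4 + 3y^3 + 2y^2 - 3y - 1.
  leading term x: subtract (-2)·g_4 from -3x + 3y^4 + 3y^3 + 2y^2 - 3y - 1 → 3y^4 + y^3 - y + 1
  leading term y^4: subtract (-3)·g_5 from 3y^4 + y^3 - y + 1 → 0
  remainder 0.

S(f_1,g_5): leading monomials are coprime, so the S-polynomial reduces to 0 (Buchberger's first criterion).
S(f_2,g_5): leading monomials are coprime, so the S-polynomial reduces to 0 (Buchberger's first criterion).
S(g_3,g_5): lcm = xy^4. S = -xy^3 - 2xy + 2x - 2y^5 - y^3.
  leading term xy^3: subtract (3y^2)·g_3 from -xy^3 - 2xy + 2x - 2y^5 - y^3 → -3xy^2 - 2xy + 2x - 2y^5 - 2y^4 - y^3 - y^2
  leading term xy^2: subtract (2y)·g_3 from -3xy^2 - 2xy + 2x - 2y^5 - 2y^4 - y^3 - y^2 → 3xy + 2x - 2y^5 - 2y^4 - y^2 - 3y
  leading term xy: subtract (-2)·g_3 from 3xy + 2x - 2y^5 - 2y^4 - y^2 - 3y → -3x - 2y^5 - 2y^4 - 2y^2 - 3y + 3
  leading term x: subtract (-2)·g_4 from -3x - 2y^5 - 2y^4 - 2y^2 - 3y + 3 → -2y^5 - 2y^4 - 2y^3 + 3y^2 - y - 2
  leading term y^5: subtract (2y)·g_5 from -2y^5 - 2y^4 - 2y^3 + 3y^2 - y - 2 → y^4 - 2y^3 + 2y - 2
  leading term y^4: subtract (-1)·g_5 from y^4 - 2y^3 + 2y - 2 → 0
  remainder 0.

S(g_4,g_5): leading monomials are coprime, so the S-polynomial reduces to 0 (Buchberger's first criterion).
Every S-polynomial of the final basis reduces to 0, so we have a Gröbner basis.
Inter-reduce: drop elements whose leading term is divisible by another's, tail-reduce, and make monic.

G = {x - 3y^3 - 3y^2 + 3y + 3, y^4 - 2y^3 + 2y - 2}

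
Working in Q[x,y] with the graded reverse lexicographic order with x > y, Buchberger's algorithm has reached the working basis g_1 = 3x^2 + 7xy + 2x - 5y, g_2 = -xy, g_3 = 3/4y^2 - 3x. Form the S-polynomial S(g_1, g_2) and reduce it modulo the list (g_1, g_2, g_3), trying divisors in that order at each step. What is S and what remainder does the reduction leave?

S(g_1, g_2) = 7/3xy^2 + 2/3xy - 5/3y^2; remainder on division = -20/3x.

lcm(LM(g_1), LM(g_2)) = x^2y.
S = (lcm/LT(g_1))·g_1 − (lcm/LT(g_2))·g_2 = 7/3xy^2 + 2/3xy - 5/3y^2.
Reduce S modulo (g_1, g_2, g_3) in that order:
  leading term xy^2: subtract (-7/3y)·g_2 from 7/3xy^2 + 2/3xy - 5/3y^2 → 2/3xy - 5/3y^2
  leading term xy: subtract (-2/3)·g_2 from 2/3xy - 5/3y^2 → -5/3y^2
  leading term y^2: subtract (-20/9)·g_3 from -5/3y^2 → -20/3x
  leading term x: no divisor's leading term divides it; move -20/3x to the remainder.
The remainder -20/3x is nonzero, so it would be added as the next basis element.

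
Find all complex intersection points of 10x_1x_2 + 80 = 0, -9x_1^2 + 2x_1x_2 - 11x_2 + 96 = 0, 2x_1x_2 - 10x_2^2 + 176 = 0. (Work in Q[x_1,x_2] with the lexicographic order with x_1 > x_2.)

{(-2, 4)}

Compute a lex Gröbner basis by Buchberger's algorithm.
f_1 = 10x_1x_2 + 80, LT = x_1x_2.
f_2 = -9x_1^2 + 2x_1x_2 - 11x_2 + 96, LT = x_1^2.
f_3 = 2x_1x_2 - 10x_2^2 + 176, LT = x_1x_2.

S(f_1,f_2): lcm = x_1^2x_2. S = 2/9x_1x_2^2 + 8x_1 - 11/9x_2^2 + 32/3x_2.
  leading term x_1x_2^2: subtract (1/45x_2)·f_1 from 2/9x_1x_2^2 + 8x_1 - 11/9x_2^2 + 32/3x_2 → 8x_1 - 11/9x_2^2 + 80/9x_2
  leading term x_1: no divisor's leading term divides it; move 8x_1 to the remainder.
  leading term x_2^2: no divisor's leading term divides it; move -11/9x_2^2 to the remainder.
  leading term x_2: no divisor's leading term divides it; move 80/9x_2 to the remainder.
  remainder 8x_1 - 11/9x_2^2 + 80/9x_2 ≠ 0; add h_4 = 8x_1 - 11/9x_2^2 + 80/9x_2 to the basis.

S(f_1,f_3): lcm = x_1x_2. S = 5x_2^2 - 80.
  leading term x_2^2: no divisor's leading term divides it; move 5x_2^2 to the remainder.
  leading term 1: no divisor's leading term divides it; move -80 to the remainder.
  remainder 5x_2^2 - 80 ≠ 0; add h_5 = 5x_2^2 - 80 to the basis.

S(f_2,f_3): lcm = x_1^2x_2. S = 43/9x_1x_2^2 - 88x_1 + 11/9x_2^2 - 32/3x_2.
  leading term x_1x_2^2: subtract (43/90x_2)·f_1 from 43/9x_1x_2^2 - 88x_1 + 11/9x_2^2 - 32/3x_2 → -88x_1 + 11/9x_2^2 - 440/9x_2
  leading term x_1: subtract (-11)·h_4 from -88x_1 + 11/9x_2^2 - 440/9x_2 → -110/9x_2^2 + 440/9x_2
  leading term x_2^2: subtract (-22/9)·h_5 from -110/9x_2^2 + 440/9x_2 → 440/9x_2 - 1760/9
  leading term x_2: no divisor's leading term divides it; move 440/9x_2 to the remainder.
  leading term 1: no divisor's leading term divides it; move -1760/9 to the remainder.
  remainder 440/9x_2 - 1760/9 ≠ 0; add h_6 = 440/9x_2 - 1760/9 to the basis.

The other S-polynomials (S(f_1,h_4), S(f_2,h_4), S(f_3,h_4), S(f_1,h_5), S(f_2,h_5), S(f_3,h_5), S(h_4,h_5), S(f_1,h_6), S(f_2,h_6), S(f_3,h_6), S(h_4,h_6), S(h_5,h_6)) all reduce to 0 modulo the current basis, so we have a Gröbner basis.
Inter-reduce: drop elements whose leading term is divisible by another's, tail-reduce, and make monic.
Reduced Gröbner basis: {x_1 + 2, x_2 - 4}.

From the last basis element, x_2 - 4 = 0, so x_2 takes values in {4}. Each choice, substituted upward through the basis, yields the corresponding point(s) of the solution set.
  x_2 = 4: the earlier basis element becomes x_1 + 2 = 0, giving x_1 = -2 — point (-2, 4).
Substituting each solution back into the original system confirms all equations vanish.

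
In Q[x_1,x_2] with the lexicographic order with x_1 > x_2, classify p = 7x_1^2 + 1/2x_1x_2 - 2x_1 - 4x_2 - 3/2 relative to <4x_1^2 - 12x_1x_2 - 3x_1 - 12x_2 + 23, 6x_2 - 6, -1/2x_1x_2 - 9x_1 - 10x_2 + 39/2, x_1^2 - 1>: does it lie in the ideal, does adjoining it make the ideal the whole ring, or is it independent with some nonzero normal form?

First compute the reduced Gröbner basis of I by Buchberger's algorithm.
f_1 = 4x_1^2 - 12x_1x_2 - 3x_1 - 12x_2 + 23, LT = x_1^2.
f_2 = 6x_2 - 6, LT = x_2.
f_3 = -1/2x_1x_2 - 9x_1 - 10x_2 + 39/2, LT = x_1x_2.
f_4 = x_1^2 - 1, LT = x_1^2.

S(f_1,f_3): lcm = x_1^2x_2. S = -18x_1^2 - 3x_1x_2^2 - 83/4x_1x_2 + 39x_1 - 3x_2^2 + 23/4x_2.
  leading term x_1^2: subtract (-9/2)·f_1 from -18x_1^2 - 3x_1x_2^2 - 83/4x_1x_2 + 39x_1 - 3x_2^2 + 23/4x_2 → -3x_1x_2^2 - 299/4x_1x_2 + 51/2x_1 - 3x_2^2 - 193/4x_2 + 207/2
  leading term x_1x_2^2: subtract (-1/2x_1x_2)·f_2 from -3x_1x_2^2 - 299/4x_1x_2 + 51/2x_1 - 3x_2^2 - 193/4x_2 + 207/2 → -311/4x_1x_2 + 51/2x_1 - 3x_2^2 - 193/4x_2 + 207/2
  leading term x_1x_2: subtract (-311/24x_1)·f_2 from -311/4x_1x_2 + 51/2x_1 - 3x_2^2 - 193/4x_2 + 207/2 → -209/4x_1 - 3x_2^2 - 193/4x_2 + 207/2
  leading term x_1: no divisor's leading term divides it; move -209/4x_1 to the remainder.
  leading term x_2^2: subtract (-1/2x_2)·f_2 from -3x_2^2 - 193/4x_2 + 207/2 → -205/4x_2 + 207/2
  leading term x_2: subtract (-205/24)·f_2 from -205/4x_2 + 207/2 → 209/4
  leading term 1: no divisor's leading term divides it; move 209/4 to the remainder.
  remainder -209/4x_1 + 209/4 ≠ 0; add h_5 = -209/4x_1 + 209/4 to the basis.

The other S-polynomials (S(f_1,f_2), S(f_1,f_4), S(f_2,f_3), S(f_2,f_4), S(f_3,f_4), S(f_1,h_5), S(f_2,h_5), S(f_3,h_5), S(f_4,h_5)) all reduce to 0 modulo the current basis, so we have a Gröbner basis.
Inter-reduce: drop elements whose leading term is divisible by another's, tail-reduce, and make monic.
Reduced Gröbner basis: {x_1 - 1, x_2 - 1}.
Label its elements g_1 = x_1 - 1, g_2 = x_2 - 1.

Reduce p = 7x_1^2 + 1/2x_1x_2 - 2x_1 - 4x_2 - 3/2 modulo G:
  leading term x_1^2: subtract (7x_1)·g_1 from 7x_1^2 + 1/2x_1x_2 - 2x_1 - 4x_2 - 3/2 → 1/2x_1x_2 + 5x_1 - 4x_2 - 3/2
  leading term x_1x_2: subtract (1/2x_2)·g_1 from 1/2x_1x_2 + 5x_1 - 4x_2 - 3/2 → 5x_1 - 7/2x_2 - 3/2
  leading term x_1: subtract (5)·g_1 from 5x_1 - 7/2x_2 - 3/2 → -7/2x_2 + 7/2
  leading term x_2: subtract (-7/2)·g_2 from -7/2x_2 + 7/2 → 0
  normal form = 0.
Since the normal form is 0, p ∈ I.

Ideal membership is decidable via reduction modulo a Gröbner basis.

7x_1^2 + 1/2x_1x_2 - 2x_1 - 4x_2 - 3/2 lies in I (it reduces to 0).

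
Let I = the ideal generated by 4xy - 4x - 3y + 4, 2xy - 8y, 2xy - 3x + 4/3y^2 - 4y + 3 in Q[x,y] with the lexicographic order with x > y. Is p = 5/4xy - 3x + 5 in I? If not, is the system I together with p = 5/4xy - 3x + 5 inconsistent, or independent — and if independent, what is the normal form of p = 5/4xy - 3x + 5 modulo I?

Adjoining 5/4xy - 3x + 5 makes the ideal the whole ring: the system is inconsistent.

First compute the reduced Gröbner basis of I by Buchberger's algorithm.
f_1 = 4xy - 4x - 3y + 4, LT = xy.
f_2 = 2xy - 8y, LT = xy.
f_3 = 2xy - 3x + 4/3y^2 - 4y + 3, LT = xy.

S(f_1,f_2): lcm = xy. S = -x + 13/4y + 1.
  reduce S modulo (f_1, f_2, f_3):
  remainder -x + 13/4y + 1 ≠ 0; add h_4 = -x + 13/4y + 1 to the basis.

S(f_1,f_3): lcm = xy. S = 1/2x - 2/3y^2 + 5/4y - 1/2.
  reduce S modulo (f_1, f_2, f_3, h_4):
  remainder -2/3y^2 + 23/8y ≠ 0; add h_5 = -2/3y^2 + 23/8y to the basis.

S(f_1,h_4): lcm = xy. S = -x + 13/4y^2 + 1/4y + 1.
  reduce S modulo (f_1, f_2, f_3, h_4, h_5):
  remainder 705/64y ≠ 0; add h_6 = 705/64y to the basis.

The other S-polynomials (S(f_2,f_3), S(f_2,h_4), S(f_3,h_4), S(f_1,h_5), S(f_2,h_5), S(f_3,h_5), S(h_4,h_5), S(f_1,h_6), S(f_2,h_6), S(f_3,h_6), S(h_4,h_6), S(h_5,h_6)) all reduce to 0 modulo the current basis, so we have a Gröbner basis.
Inter-reduce: drop elements whose leading term is divisible by another's, tail-reduce, and make monic.
Reduced Gröbner basis: {x - 1, y}.
Label its elements g_1 = x - 1, g_2 = y.

Reduce p = 5/4xy - 3x + 5 modulo G:
  leading term xy: subtract (5/4y)·g_1 from 5/4xy - 3x + 5 → -3x + 5/4y + 5
  leading term x: subtract (-3)·g_1 from -3x + 5/4y + 5 → 5/4y + 2
  leading term y: subtract (5/4)·g_2 from 5/4y + 2 → 2
  leading term 1: no divisor's leading term divides it; move 2 to the remainder.
  normal form = 2.
The normal form is nonzero, so p ∉ I. Since p minus its normal form lies in I, I + (p) = I + (r) where r = 2; decide whether this ideal is the whole ring.
Here r = 2 is a nonzero constant, hence a unit: 1 ∈ I + (p), the Gröbner basis of I + (p) is {1}, and the enlarged system has no common solution — adjoining p is inconsistent.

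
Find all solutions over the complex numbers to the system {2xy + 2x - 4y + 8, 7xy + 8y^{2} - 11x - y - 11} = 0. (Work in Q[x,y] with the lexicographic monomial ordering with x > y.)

{(-1, 1), (23/18 - sqrt(1897)/18, -29/16 + sqrt(1897)/16), (23/18 + sqrt(1897)/18, -sqrt(1897)/16 - 29/16)}

Compute a lex Gröbner basis by Buchberger's algorithm.
f_1 = 2xy + 2x - 4y + 8, LT = xy.
f_2 = 7xy - 11x + 8y^{2} - y - 11, LT = xy.

S(f_1,f_2): lcm = xy. S = \tfrac{18}{7}x - \tfrac{8}{7}y^{2} - \tfrac{13}{7}y + \tfrac{39}{7}.
  leading term x: no divisor's leading term divides it; move \tfrac{18}{7}x to the remainder.
  leading term y^{2}: no divisor's leading term divides it; move -\tfrac{8}{7}y^{2} to the remainder.
  leading term y: no divisor's leading term divides it; move -\tfrac{13}{7}y to the remainder.
  leading term 1: no divisor's leading term divides it; move \tfrac{39}{7} to the remainder.
  remainder \tfrac{18}{7}x - \tfrac{8}{7}y^{2} - \tfrac{13}{7}y + \tfrac{39}{7} ≠ 0; add h_3 = \tfrac{18}{7}x - \tfrac{8}{7}y^{2} - \tfrac{13}{7}y + \tfrac{39}{7} to the basis.

S(f_1,h_3): lcm = xy. S = x + \tfrac{4}{9}y^{3} + \tfrac{13}{18}y^{2} - \tfrac{25}{6}y + 4.
  leading term x: subtract (\tfrac{7}{18})·h_3 from x + \tfrac{4}{9}y^{3} + \tfrac{13}{18}y^{2} - \tfrac{25}{6}y + 4 → \tfrac{4}{9}y^{3} + \tfrac{7}{6}y^{2} - \tfrac{31}{9}y + \tfrac{11}{6}
  leading term y^{3}: no divisor's leading term divides it; move \tfrac{4}{9}y^{3} to the remainder.
  leading term y^{2}: no divisor's leading term divides it; move \tfrac{7}{6}y^{2} to the remainder.
  leading term y: no divisor's leading term divides it; move -\tfrac{31}{9}y to the remainder.
  leading term 1: no divisor's leading term divides it; move \tfrac{11}{6} to the remainder.
  remainder \tfrac{4}{9}y^{3} + \tfrac{7}{6}y^{2} - \tfrac{31}{9}y + \tfrac{11}{6} ≠ 0; add h_4 = \tfrac{4}{9}y^{3} + \tfrac{7}{6}y^{2} - \tfrac{31}{9}y + \tfrac{11}{6} to the basis.

The other S-polynomials (S(f_2,h_3), S(f_1,h_4), S(f_2,h_4), S(h_3,h_4)) all reduce to 0 modulo the current basis, so we have a Gröbner basis.
Inter-reduce: drop elements whose leading term is divisible by another's, tail-reduce, and make monic.
Reduced Gröbner basis: {x - \tfrac{4}{9}y^{2} - \tfrac{13}{18}y + \tfrac{13}{6}, y^{3} + \tfrac{21}{8}y^{2} - \tfrac{31}{4}y + \tfrac{33}{8}}.

Elimination: the polynomial y^{3} + \tfrac{21}{8}y^{2} - \tfrac{31}{4}y + \tfrac{33}{8} lies in the elimination ideal for y, so y ∈ {1, -29/16 + sqrt(1897)/16, -sqrt(1897)/16 - 29/16}. For each such y, the remaining basis elements (now univariate) give the rest of the solution.
  y = 1: the earlier basis element becomes x + 1 = 0, giving x = -1 — point (-1, 1).
  y = -29/16 + sqrt(1897)/16: the earlier basis element becomes x - 23/18 + sqrt(1897)/18 = 0, giving x = 23/18 - sqrt(1897)/18 — point (23/18 - sqrt(1897)/18, -29/16 + sqrt(1897)/16).
  y = -sqrt(1897)/16 - 29/16: the earlier basis element becomes x - sqrt(1897)/18 - 23/18 = 0, giving x = 23/18 + sqrt(1897)/18 — point (23/18 + sqrt(1897)/18, -sqrt(1897)/16 - 29/16).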